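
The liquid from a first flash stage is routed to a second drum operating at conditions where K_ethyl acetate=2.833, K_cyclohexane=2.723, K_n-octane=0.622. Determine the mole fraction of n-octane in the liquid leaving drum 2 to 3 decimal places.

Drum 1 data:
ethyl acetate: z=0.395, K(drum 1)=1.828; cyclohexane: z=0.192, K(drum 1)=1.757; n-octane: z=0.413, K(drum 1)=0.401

Drum 1:
Rachford–Rice: g(ψ₁) = Σ zᵢ(Kᵢ−1)/(1+ψ₁(Kᵢ−1)) = 0.
Check two-phase: ΣzᵢKᵢ = 1.225 > 1 and Σzᵢ/Kᵢ = 1.355 > 1, so g(0) = 0.225 > 0 and g(1) = -0.355 < 0.
Newton iteration, ψ₁⁰ = 0.35:
  ψ₁ = 0.350: g = 0.0555, g' = -0.469 → ψ₁ = 0.468
  ψ₁ = 0.468: g = -0.0009, g' = -0.487 → ψ₁ = 0.467
Converged at ψ₁ = 0.467.
Drum-1 compositions:
  ethyl acetate: x = 0.285, y = 0.521
  cyclohexane: x = 0.142, y = 0.249
  n-octane: x = 0.573, y = 0.230
Drum-2 feed = drum-1 liquid: z₂ = (0.2849, 0.1419, 0.5732).
Drum 2:
Newton–Raphson from ψ₂ = 0.5:
  ψ₂ = 0.500: g = 0.1367, g' = -0.507 → ψ₂ = 0.770
  ψ₂ = 0.770: g = 0.0161, g' = -0.405 → ψ₂ = 0.810
Converged at ψ₂ = 0.810.
  ethyl acetate: x = 0.115, y = 0.325
  cyclohexane: x = 0.059, y = 0.161
  n-octane: x = 0.826, y = 0.514

x_n-octane (drum 2) = 0.826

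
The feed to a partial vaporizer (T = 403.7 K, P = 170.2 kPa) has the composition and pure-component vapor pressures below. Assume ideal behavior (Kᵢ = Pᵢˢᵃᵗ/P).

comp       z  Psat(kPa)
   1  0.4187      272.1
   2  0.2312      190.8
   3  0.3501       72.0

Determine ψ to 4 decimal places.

ψ = 0.2830

Raoult's law: Kᵢ = Pᵢˢᵃᵗ/P = Pᵢˢᵃᵗ/170.2.
  K_1 = 272.1/170.2 = 1.598707, K_2 = 190.8/170.2 = 1.121034, K_3 = 72.0/170.2 = 0.423032
Newton–Raphson from ψ = 0.5:
  ψ = 0.5000: g = -0.06458, g' = -0.3221 → ψ = 0.2995
  ψ = 0.2995: g = -0.00463, g' = -0.2814 → ψ = 0.2831
  ψ = 0.2831: g = -0.00002, g' = -0.2794 → ψ = 0.2830
Converged at ψ = 0.2830.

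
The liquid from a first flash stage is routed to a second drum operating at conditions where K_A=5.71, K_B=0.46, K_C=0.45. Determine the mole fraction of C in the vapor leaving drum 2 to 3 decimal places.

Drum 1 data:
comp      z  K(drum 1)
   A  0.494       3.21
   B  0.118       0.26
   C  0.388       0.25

Drum 1:
Let ψ₁ = V/F and solve Σ zᵢ(Kᵢ−1)/(1+ψ₁(Kᵢ−1)) = 0.
g(0) = ΣzᵢKᵢ − 1 = 0.713 and g(1) = 1 − Σzᵢ/Kᵢ = -1.160, so a root lies in (0, 1).
Newton–Raphson from ψ₁ = 0.5:
  ψ₁ = 0.500: g = -0.0856, g' = -1.266 → ψ₁ = 0.432
Converged at ψ₁ = 0.432.
Drum-1 compositions:
  A: x = 0.253, y = 0.811
  B: x = 0.173, y = 0.045
  C: x = 0.574, y = 0.143
Drum-2 feed = drum-1 liquid: z₂ = (0.2528, 0.1734, 0.5738).
Drum 2:
Material balance + equilibrium reduce to Σ zᵢ(Kᵢ−1)/(1+ψ₂(Kᵢ−1)) = 0.
g(0) = ΣzᵢKᵢ − 1 = 0.781 and g(1) = 1 − Σzᵢ/Kᵢ = -0.696, so a root lies in (0, 1).
Iterate (Newton) starting at ψ₂ = 0.5:
  ψ₂ = 0.500: g = -0.2087, g' = -0.923 → ψ₂ = 0.274
  ψ₂ = 0.274: g = 0.0383, g' = -1.379 → ψ₂ = 0.302
  ψ₂ = 0.302: g = 0.0014, g' = -1.278 → ψ₂ = 0.303
Converged at ψ₂ = 0.303.
  A: x = 0.104, y = 0.595
  B: x = 0.207, y = 0.095
  C: x = 0.689, y = 0.310

y_C (drum 2) = 0.310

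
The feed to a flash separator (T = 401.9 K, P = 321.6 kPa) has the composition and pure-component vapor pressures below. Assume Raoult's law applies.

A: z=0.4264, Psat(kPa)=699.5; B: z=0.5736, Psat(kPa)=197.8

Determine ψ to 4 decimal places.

ψ = 0.6195

Raoult's law: Kᵢ = Pᵢˢᵃᵗ/P = Pᵢˢᵃᵗ/321.6.
  K_A = 699.5/321.6 = 2.175062, K_B = 197.8/321.6 = 0.615050
Let ψ = V/F and solve Σ zᵢ(Kᵢ−1)/(1+ψ(Kᵢ−1)) = 0.
g(0) = ΣzᵢKᵢ − 1 = 0.2802 and g(1) = 1 − Σzᵢ/Kᵢ = -0.1286, so a root lies in (0, 1).
Binary case is linear: z₁(K₁−1)(1+ψ(K₂−1)) + z₂(K₂−1)(1+ψ(K₁−1)) = 0
⇒ ψ = [z₁(K₁−1)+z₂(K₂−1)] / [−(K₁−1)(K₂−1)] = 0.28024/0.45234 = 0.6195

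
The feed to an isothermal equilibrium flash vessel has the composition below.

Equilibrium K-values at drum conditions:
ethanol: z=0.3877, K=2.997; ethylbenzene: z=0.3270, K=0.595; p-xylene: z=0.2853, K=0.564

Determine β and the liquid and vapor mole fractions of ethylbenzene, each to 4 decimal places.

Let β = V/F and solve Σ zᵢ(Kᵢ−1)/(1+β(Kᵢ−1)) = 0.
Check two-phase: ΣzᵢKᵢ = 1.5174 > 1 and Σzᵢ/Kᵢ = 1.1848 > 1, so g(0) = 0.5174 > 0 and g(1) = -0.1848 < 0.
Newton iteration, β⁰ = 0.5:
  β = 0.5000: g = 0.06228, g' = -0.5601 → β = 0.6112
  β = 0.6112: g = 0.00309, g' = -0.5091 → β = 0.6173
Converged at β = 0.6173.
Compositions from xᵢ = zᵢ/(1+β(Kᵢ−1)), yᵢ = Kᵢxᵢ:
  ethanol: x = 0.1736, y = 0.5204
  ethylbenzene: x = 0.4360, y = 0.2594
  p-xylene: x = 0.3904, y = 0.2202

β = 0.6173, x_ethylbenzene = 0.4360, y_ethylbenzene = 0.2594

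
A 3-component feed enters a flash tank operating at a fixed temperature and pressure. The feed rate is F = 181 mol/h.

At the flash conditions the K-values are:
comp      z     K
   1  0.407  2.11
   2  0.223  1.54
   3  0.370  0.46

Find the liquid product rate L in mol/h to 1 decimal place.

L = 46.6 mol/h

Rachford–Rice: g(V/F) = Σ zᵢ(Kᵢ−1)/(1+V/F(Kᵢ−1)) = 0.
Check two-phase: ΣzᵢKᵢ = 1.372 > 1 and Σzᵢ/Kᵢ = 1.142 > 1, so g(0) = 0.372 > 0 and g(1) = -0.142 < 0.
Newton–Raphson from V/F = 0.5:
  V/F = 0.500: g = 0.1116, g' = -0.450 → V/F = 0.748
  V/F = 0.748: g = -0.0026, g' = -0.486 → V/F = 0.743
Converged at V/F = 0.743.
Then V = V/F·F = 0.7427·181 = 134.4 mol/h and L = F − V = 46.6 mol/h.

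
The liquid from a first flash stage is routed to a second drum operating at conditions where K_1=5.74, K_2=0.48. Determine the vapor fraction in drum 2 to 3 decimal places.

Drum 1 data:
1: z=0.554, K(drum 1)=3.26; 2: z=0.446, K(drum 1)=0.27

Drum 1:
Let ψ₁ = V/F and solve Σ zᵢ(Kᵢ−1)/(1+ψ₁(Kᵢ−1)) = 0.
g(0) = ΣzᵢKᵢ − 1 = 0.926 and g(1) = 1 − Σzᵢ/Kᵢ = -0.822, so a root lies in (0, 1).
Binary case is linear: z₁(K₁−1)(1+ψ₁(K₂−1)) + z₂(K₂−1)(1+ψ₁(K₁−1)) = 0
⇒ ψ₁ = [z₁(K₁−1)+z₂(K₂−1)] / [−(K₁−1)(K₂−1)] = 0.9265/1.6498 = 0.562
Drum-1 compositions:
  1: x = 0.244, y = 0.796
  2: x = 0.756, y = 0.204
Drum-2 feed = drum-1 liquid: z₂ = (0.2441, 0.7559).
Drum 2:
Let ψ₂ = V/F and solve Σ zᵢ(Kᵢ−1)/(1+ψ₂(Kᵢ−1)) = 0.
Check two-phase: ΣzᵢKᵢ = 1.764 > 1 and Σzᵢ/Kᵢ = 1.617 > 1, so g(0) = 0.764 > 0 and g(1) = -0.617 < 0.
Iterate (Newton) starting at ψ₂ = 0.48:
  ψ₂ = 0.480: g = -0.1704, g' = -0.874 → ψ₂ = 0.285
  ψ₂ = 0.285: g = 0.0308, g' = -1.274 → ψ₂ = 0.309
  ψ₂ = 0.309: g = 0.0010, g' = -1.193 → ψ₂ = 0.310
Converged at ψ₂ = 0.310.
  1: x = 0.099, y = 0.567
  2: x = 0.901, y = 0.433

V/F (drum 2) = 0.310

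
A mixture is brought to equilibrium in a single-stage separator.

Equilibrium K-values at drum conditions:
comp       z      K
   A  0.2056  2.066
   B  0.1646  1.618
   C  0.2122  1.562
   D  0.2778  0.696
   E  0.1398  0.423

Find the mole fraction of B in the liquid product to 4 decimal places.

x_B = 0.1092

Rachford–Rice: g(V/F) = Σ zᵢ(Kᵢ−1)/(1+V/F(Kᵢ−1)) = 0.
Feasibility: ΣzᵢKᵢ = 1.2750, Σzᵢ/Kᵢ = 1.0667 — both > 1, two phases present.
Newton–Raphson from V/F = 0.5:
  V/F = 0.5000: g = 0.10081, g' = -0.3046 → V/F = 0.8310
  V/F = 0.8310: g = -0.00324, g' = -0.3420 → V/F = 0.8215
Converged at V/F = 0.8215.
Compositions from xᵢ = zᵢ/(1+V/F(Kᵢ−1)), yᵢ = Kᵢxᵢ:
  A: x = 0.1096, y = 0.2265
  B: x = 0.1092, y = 0.1766
  C: x = 0.1452, y = 0.2268
  D: x = 0.3703, y = 0.2577
  E: x = 0.2658, y = 0.1124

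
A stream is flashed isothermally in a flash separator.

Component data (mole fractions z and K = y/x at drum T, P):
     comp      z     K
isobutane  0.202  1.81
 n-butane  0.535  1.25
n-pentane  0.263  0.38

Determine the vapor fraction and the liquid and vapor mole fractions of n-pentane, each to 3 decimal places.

Rachford–Rice: g(ψ) = Σ zᵢ(Kᵢ−1)/(1+ψ(Kᵢ−1)) = 0.
Check two-phase: ΣzᵢKᵢ = 1.134 > 1 and Σzᵢ/Kᵢ = 1.232 > 1, so g(0) = 0.134 > 0 and g(1) = -0.232 < 0.
Iterate (Newton) starting at ψ = 0.35:
  ψ = 0.350: g = 0.0422, g' = -0.274 → ψ = 0.504
  ψ = 0.504: g = -0.0023, g' = -0.307 → ψ = 0.497
Converged at ψ = 0.497.
Compositions from xᵢ = zᵢ/(1+ψ(Kᵢ−1)), yᵢ = Kᵢxᵢ:
  isobutane: x = 0.144, y = 0.261
  n-butane: x = 0.476, y = 0.595
  n-pentane: x = 0.380, y = 0.144

ψ = 0.497, x_n-pentane = 0.380, y_n-pentane = 0.144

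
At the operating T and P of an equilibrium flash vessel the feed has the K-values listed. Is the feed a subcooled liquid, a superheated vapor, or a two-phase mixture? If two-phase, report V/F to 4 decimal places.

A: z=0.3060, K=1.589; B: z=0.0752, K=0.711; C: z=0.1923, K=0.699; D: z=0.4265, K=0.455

ΣzᵢKᵢ = 0.8682; Σzᵢ/Kᵢ = 1.5108.
Since ΣzᵢKᵢ < 1 the mixture is below its bubble point — single liquid phase.

subcooled liquid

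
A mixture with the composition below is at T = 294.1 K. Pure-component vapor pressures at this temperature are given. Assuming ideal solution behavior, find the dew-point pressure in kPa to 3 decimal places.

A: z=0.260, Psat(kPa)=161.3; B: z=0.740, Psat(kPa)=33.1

At the dew point ψ → 1, so Σzᵢ/Kᵢ = 1 with Kᵢ = Pᵢˢᵃᵗ/P ⇒ 1/P = Σzᵢ/Pᵢˢᵃᵗ.
1/P = 0.260/161.3 + 0.740/33.1 = 0.023968 ⇒ P = 41.722 kPa

Pdew = 41.722 kPa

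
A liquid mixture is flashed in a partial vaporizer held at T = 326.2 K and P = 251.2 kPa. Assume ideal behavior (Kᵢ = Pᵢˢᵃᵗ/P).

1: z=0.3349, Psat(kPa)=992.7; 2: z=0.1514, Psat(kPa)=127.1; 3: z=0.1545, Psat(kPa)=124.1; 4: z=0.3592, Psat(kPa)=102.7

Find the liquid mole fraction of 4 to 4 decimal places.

x_4 = 0.4644

Raoult's law: Kᵢ = Pᵢˢᵃᵗ/P = Pᵢˢᵃᵗ/251.2.
  K_1 = 992.7/251.2 = 3.951831, K_2 = 127.1/251.2 = 0.505971, K_3 = 124.1/251.2 = 0.494029, K_4 = 102.7/251.2 = 0.408838
Rachford–Rice: g(ψ) = Σ zᵢ(Kᵢ−1)/(1+ψ(Kᵢ−1)) = 0.
Check two-phase: ΣzᵢKᵢ = 1.6233 > 1 and Σzᵢ/Kᵢ = 1.5753 > 1, so g(0) = 0.6233 > 0 and g(1) = -0.5753 < 0.
Iterate (Newton) starting at ψ = 0.5:
  ψ = 0.5000: g = -0.10615, g' = -0.8651 → ψ = 0.3773
  ψ = 0.3773: g = 0.00585, g' = -0.9773 → ψ = 0.3833
Converged at ψ = 0.3833.
Compositions from xᵢ = zᵢ/(1+ψ(Kᵢ−1)), yᵢ = Kᵢxᵢ:
  1: x = 0.1571, y = 0.6209
  2: x = 0.1868, y = 0.0945
  3: x = 0.1917, y = 0.0947
  4: x = 0.4644, y = 0.1899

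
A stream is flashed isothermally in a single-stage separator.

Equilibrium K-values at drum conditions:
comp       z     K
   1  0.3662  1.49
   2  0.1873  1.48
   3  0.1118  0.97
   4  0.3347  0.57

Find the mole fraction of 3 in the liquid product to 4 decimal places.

Rachford–Rice: g(β) = Σ zᵢ(Kᵢ−1)/(1+β(Kᵢ−1)) = 0.
Feasibility: ΣzᵢKᵢ = 1.1221, Σzᵢ/Kᵢ = 1.0748 — both > 1, two phases present.
Iterate (Newton) starting at β = 0.5:
  β = 0.5000: g = 0.02989, g' = -0.1853 → β = 0.6613
  β = 0.6613: g = -0.00076, g' = -0.1960 → β = 0.6574
Converged at β = 0.6574.
Compositions from xᵢ = zᵢ/(1+β(Kᵢ−1)), yᵢ = Kᵢxᵢ:
  1: x = 0.2770, y = 0.4127
  2: x = 0.1424, y = 0.2107
  3: x = 0.1140, y = 0.1106
  4: x = 0.4666, y = 0.2660

x_3 = 0.1140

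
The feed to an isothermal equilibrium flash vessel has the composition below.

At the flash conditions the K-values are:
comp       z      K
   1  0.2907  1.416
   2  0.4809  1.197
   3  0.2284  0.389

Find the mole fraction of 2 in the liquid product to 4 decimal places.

x_2 = 0.4431

Let ψ = V/F and solve Σ zᵢ(Kᵢ−1)/(1+ψ(Kᵢ−1)) = 0.
g(0) = ΣzᵢKᵢ − 1 = 0.0761 and g(1) = 1 − Σzᵢ/Kᵢ = -0.1942, so a root lies in (0, 1).
Newton iteration, ψ⁰ = 0.5:
  ψ = 0.5000: g = -0.01459, g' = -0.2267 → ψ = 0.4357
  ψ = 0.4357: g = -0.00055, g' = -0.2102 → ψ = 0.4331
Converged at ψ = 0.4330.
Compositions from xᵢ = zᵢ/(1+ψ(Kᵢ−1)), yᵢ = Kᵢxᵢ:
  1: x = 0.2463, y = 0.3488
  2: x = 0.4431, y = 0.5304
  3: x = 0.3106, y = 0.1208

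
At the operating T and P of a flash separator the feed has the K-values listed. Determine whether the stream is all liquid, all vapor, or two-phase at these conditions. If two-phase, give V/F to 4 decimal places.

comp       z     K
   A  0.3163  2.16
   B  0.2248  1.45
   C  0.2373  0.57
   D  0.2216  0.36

ΣzᵢKᵢ = 1.2242; Σzᵢ/Kᵢ = 1.3333.
Both exceed 1, so a two-phase solution exists.
Rachford–Rice: g(ψ) = Σ zᵢ(Kᵢ−1)/(1+ψ(Kᵢ−1)) = 0.
Newton iteration, ψ⁰ = 0.54:
  ψ = 0.5400: g = -0.04264, g' = -0.4767 → ψ = 0.4506
  ψ = 0.4506: g = -0.00077, g' = -0.4618 → ψ = 0.4489
Converged at ψ = 0.4489.

two-phase, V/F = 0.4489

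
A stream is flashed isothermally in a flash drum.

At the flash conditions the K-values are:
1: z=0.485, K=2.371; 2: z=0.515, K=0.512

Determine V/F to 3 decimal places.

V/F = 0.618

Binary case is linear: z₁(K₁−1)(1+V/F(K₂−1)) + z₂(K₂−1)(1+V/F(K₁−1)) = 0
⇒ V/F = [z₁(K₁−1)+z₂(K₂−1)] / [−(K₁−1)(K₂−1)] = 0.4136/0.6690 = 0.618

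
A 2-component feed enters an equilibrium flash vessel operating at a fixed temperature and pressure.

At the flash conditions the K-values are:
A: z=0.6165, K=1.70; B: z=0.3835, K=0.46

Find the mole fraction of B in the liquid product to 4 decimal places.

Material balance + equilibrium reduce to Σ zᵢ(Kᵢ−1)/(1+ψ(Kᵢ−1)) = 0.
g(0) = ΣzᵢKᵢ − 1 = 0.2245 and g(1) = 1 − Σzᵢ/Kᵢ = -0.1963, so a root lies in (0, 1).
Newton–Raphson from ψ = 0.39:
  ψ = 0.3900: g = 0.07666, g' = -0.3659 → ψ = 0.5995
  ψ = 0.5995: g = -0.00226, g' = -0.3944 → ψ = 0.5938
Converged at ψ = 0.5938.
Compositions from xᵢ = zᵢ/(1+ψ(Kᵢ−1)), yᵢ = Kᵢxᵢ:
  A: x = 0.4355, y = 0.7403
  B: x = 0.5645, y = 0.2597

x_B = 0.5645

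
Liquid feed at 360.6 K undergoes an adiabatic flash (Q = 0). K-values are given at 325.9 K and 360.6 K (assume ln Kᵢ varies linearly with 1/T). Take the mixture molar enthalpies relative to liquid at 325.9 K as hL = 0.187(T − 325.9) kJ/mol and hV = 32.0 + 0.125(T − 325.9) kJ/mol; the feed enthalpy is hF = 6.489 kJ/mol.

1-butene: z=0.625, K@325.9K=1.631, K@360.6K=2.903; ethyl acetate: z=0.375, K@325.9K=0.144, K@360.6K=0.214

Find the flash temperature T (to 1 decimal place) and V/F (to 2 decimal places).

Adiabatic flash: solve Rachford–Rice at each trial T, then check hF = ψ·hV(T) + (1−ψ)·hL(T).
  T = 325.9 K: K = (1.631, 0.144), RR gives ψ = 0.136, H_out = 4.347 kJ/mol
  T = 360.6 K: K = (2.903, 0.214), RR gives ψ = 0.598, H_out = 24.342 kJ/mol
  T = 343.2 K: K = (2.206, 0.177), RR gives ψ = 0.449, H_out = 17.112 kJ/mol
  T = 334.5 K: K = (1.903, 0.160), RR gives ψ = 0.329, H_out = 11.950 kJ/mol
  T = 330.2 K: K = (1.763, 0.152), RR gives ψ = 0.246, H_out = 8.601 kJ/mol
  T = 328.0 K: K = (1.695, 0.148), RR gives ψ = 0.194, H_out = 6.566 kJ/mol
Linear interpolation between T = 325.9 (H_out = 4.347) and T = 328.0 (H_out = 6.566) on hF = 6.489 gives T ≈ 327.9 K, at which ψ = 0.19.

T = 327.9 K, V/F = 0.19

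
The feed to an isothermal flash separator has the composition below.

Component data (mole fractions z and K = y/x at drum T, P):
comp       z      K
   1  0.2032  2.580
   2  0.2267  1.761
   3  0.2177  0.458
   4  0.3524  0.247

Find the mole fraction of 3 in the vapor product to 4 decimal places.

Let ψ = V/F and solve Σ zᵢ(Kᵢ−1)/(1+ψ(Kᵢ−1)) = 0.
Check two-phase: ΣzᵢKᵢ = 1.1102 > 1 and Σzᵢ/Kᵢ = 2.1095 > 1, so g(0) = 0.1102 > 0 and g(1) = -1.1095 < 0.
Iterate (Newton) starting at ψ = 0.36:
  ψ = 0.3600: g = -0.17057, g' = -0.7618 → ψ = 0.1361
  ψ = 0.1361: g = -0.00248, g' = -0.7740 → ψ = 0.1329
Converged at ψ = 0.1329.
Compositions from xᵢ = zᵢ/(1+ψ(Kᵢ−1)), yᵢ = Kᵢxᵢ:
  1: x = 0.1679, y = 0.4333
  2: x = 0.2059, y = 0.3626
  3: x = 0.2346, y = 0.1074
  4: x = 0.3916, y = 0.0967

y_3 = 0.1074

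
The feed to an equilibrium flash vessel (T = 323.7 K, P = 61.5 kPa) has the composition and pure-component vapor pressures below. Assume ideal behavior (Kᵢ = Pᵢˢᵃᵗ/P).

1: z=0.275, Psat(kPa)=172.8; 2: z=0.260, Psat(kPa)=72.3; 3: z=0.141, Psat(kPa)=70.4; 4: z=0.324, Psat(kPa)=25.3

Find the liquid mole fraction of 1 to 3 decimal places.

Raoult's law: Kᵢ = Pᵢˢᵃᵗ/P = Pᵢˢᵃᵗ/61.5.
  K_1 = 172.8/61.5 = 2.80976, K_2 = 72.3/61.5 = 1.17561, K_3 = 70.4/61.5 = 1.14472, K_4 = 25.3/61.5 = 0.41138
Rachford–Rice: g(β) = Σ zᵢ(Kᵢ−1)/(1+β(Kᵢ−1)) = 0.
Feasibility: ΣzᵢKᵢ = 1.373, Σzᵢ/Kᵢ = 1.230 — both > 1, two phases present.
Newton iteration, β⁰ = 0.63:
  β = 0.630: g = -0.0108, g' = -0.489 → β = 0.608
Converged at β = 0.608.
Compositions from xᵢ = zᵢ/(1+β(Kᵢ−1)), yᵢ = Kᵢxᵢ:
  1: x = 0.131, y = 0.368
  2: x = 0.235, y = 0.276
  3: x = 0.130, y = 0.148
  4: x = 0.505, y = 0.208

x_1 = 0.131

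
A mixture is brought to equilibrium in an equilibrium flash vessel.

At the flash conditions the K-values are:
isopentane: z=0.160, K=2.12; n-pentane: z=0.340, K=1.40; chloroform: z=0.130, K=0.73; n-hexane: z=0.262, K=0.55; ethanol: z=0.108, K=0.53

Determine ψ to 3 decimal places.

Material balance + equilibrium reduce to Σ zᵢ(Kᵢ−1)/(1+ψ(Kᵢ−1)) = 0.
Feasibility: ΣzᵢKᵢ = 1.111, Σzᵢ/Kᵢ = 1.177 — both > 1, two phases present.
Newton–Raphson from ψ = 0.38:
  ψ = 0.380: g = 0.0006, g' = -0.264 → ψ = 0.382
Converged at ψ = 0.382.

ψ = 0.382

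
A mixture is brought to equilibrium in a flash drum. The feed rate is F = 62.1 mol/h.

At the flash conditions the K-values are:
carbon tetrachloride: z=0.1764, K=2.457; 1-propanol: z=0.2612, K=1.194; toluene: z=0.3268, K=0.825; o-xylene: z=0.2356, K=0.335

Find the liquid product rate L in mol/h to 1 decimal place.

L = 48.4 mol/h

Material balance + equilibrium reduce to Σ zᵢ(Kᵢ−1)/(1+V/F(Kᵢ−1)) = 0.
Check two-phase: ΣzᵢKᵢ = 1.0938 > 1 and Σzᵢ/Kᵢ = 1.3900 > 1, so g(0) = 0.0938 > 0 and g(1) = -0.3900 < 0.
Newton–Raphson from V/F = 0.5:
  V/F = 0.5000: g = -0.10251, g' = -0.3794 → V/F = 0.2298
  V/F = 0.2298: g = -0.00346, g' = -0.3752 → V/F = 0.2206
Converged at V/F = 0.2206.
Then V = V/F·F = 0.2206·62.1 = 13.7 mol/h and L = F − V = 48.4 mol/h.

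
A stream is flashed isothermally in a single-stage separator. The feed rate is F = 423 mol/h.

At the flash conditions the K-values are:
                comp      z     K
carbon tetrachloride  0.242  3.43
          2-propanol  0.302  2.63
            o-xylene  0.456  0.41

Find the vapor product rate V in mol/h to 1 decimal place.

Newton–Raphson from V/F = 0.5:
  V/F = 0.500: g = 0.1551, g' = -0.854 → V/F = 0.682
  V/F = 0.682: g = 0.0046, g' = -0.827 → V/F = 0.687
Converged at V/F = 0.687.
Then V = V/F·F = 0.6871·423 = 290.6 mol/h and L = F − V = 132.4 mol/h.

V = 290.6 mol/h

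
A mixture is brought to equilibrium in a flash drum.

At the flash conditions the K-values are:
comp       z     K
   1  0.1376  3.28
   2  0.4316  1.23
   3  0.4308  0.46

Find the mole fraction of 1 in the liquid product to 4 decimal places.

x_1 = 0.0813

Newton iteration, V/F⁰ = 0.5:
  V/F = 0.5000: g = -0.08304, g' = -0.4103 → V/F = 0.2976
  V/F = 0.2976: g = 0.00264, g' = -0.4522 → V/F = 0.3034
  V/F = 0.3034: g = 0.00001, g' = -0.4495 → V/F = 0.3035
Converged at V/F = 0.3035.
Compositions from xᵢ = zᵢ/(1+V/F(Kᵢ−1)), yᵢ = Kᵢxᵢ:
  1: x = 0.0813, y = 0.2668
  2: x = 0.4034, y = 0.4962
  3: x = 0.5152, y = 0.2370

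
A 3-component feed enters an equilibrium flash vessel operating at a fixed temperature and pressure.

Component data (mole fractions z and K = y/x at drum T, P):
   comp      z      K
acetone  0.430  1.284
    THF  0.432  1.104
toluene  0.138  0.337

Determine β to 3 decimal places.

Let β = V/F and solve Σ zᵢ(Kᵢ−1)/(1+β(Kᵢ−1)) = 0.
g(0) = ΣzᵢKᵢ − 1 = 0.076 and g(1) = 1 − Σzᵢ/Kᵢ = -0.136, so a root lies in (0, 1).
Iterate (Newton) starting at β = 0.5:
  β = 0.500: g = 0.0128, g' = -0.167 → β = 0.577
  β = 0.577: g = -0.0008, g' = -0.189 → β = 0.572
Converged at β = 0.572.

β = 0.572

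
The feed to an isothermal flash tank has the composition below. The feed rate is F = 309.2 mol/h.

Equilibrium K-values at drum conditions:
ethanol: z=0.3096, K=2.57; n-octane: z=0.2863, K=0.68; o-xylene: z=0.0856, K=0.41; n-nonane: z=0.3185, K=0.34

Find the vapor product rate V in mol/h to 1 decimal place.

V = 50.0 mol/h

Material balance + equilibrium reduce to Σ zᵢ(Kᵢ−1)/(1+V/F(Kᵢ−1)) = 0.
Check two-phase: ΣzᵢKᵢ = 1.1337 > 1 and Σzᵢ/Kᵢ = 1.6870 > 1, so g(0) = 0.1337 > 0 and g(1) = -0.6870 < 0.
Newton–Raphson from V/F = 0.58:
  V/F = 0.5800: g = -0.27545, g' = -0.6863 → V/F = 0.1787
  V/F = 0.1787: g = -0.01234, g' = -0.7139 → V/F = 0.1614
  V/F = 0.1614: g = 0.00012, g' = -0.7286 → V/F = 0.1615
Converged at V/F = 0.1615.
Then V = V/F·F = 0.1615·309.2 = 50.0 mol/h and L = F − V = 259.2 mol/h.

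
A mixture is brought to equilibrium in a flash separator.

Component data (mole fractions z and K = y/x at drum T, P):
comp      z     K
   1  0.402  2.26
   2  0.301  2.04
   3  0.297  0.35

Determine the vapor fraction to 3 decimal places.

Material balance + equilibrium reduce to Σ zᵢ(Kᵢ−1)/(1+ψ(Kᵢ−1)) = 0.
Feasibility: ΣzᵢKᵢ = 1.627, Σzᵢ/Kᵢ = 1.174 — both > 1, two phases present.
Newton iteration, ψ⁰ = 0.59:
  ψ = 0.590: g = 0.1714, g' = -0.665 → ψ = 0.848
  ψ = 0.848: g = -0.0187, g' = -0.864 → ψ = 0.826
Converged at ψ = 0.826.

ψ = 0.826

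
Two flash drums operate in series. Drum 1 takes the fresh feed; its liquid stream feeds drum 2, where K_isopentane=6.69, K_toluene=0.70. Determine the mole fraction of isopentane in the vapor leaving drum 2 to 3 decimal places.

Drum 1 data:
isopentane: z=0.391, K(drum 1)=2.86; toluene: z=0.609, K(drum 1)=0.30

y_isopentane (drum 2) = 0.335

Drum 1:
Rachford–Rice: g(ψ₁) = Σ zᵢ(Kᵢ−1)/(1+ψ₁(Kᵢ−1)) = 0.
Feasibility: ΣzᵢKᵢ = 1.301, Σzᵢ/Kᵢ = 2.167 — both > 1, two phases present.
Binary case is linear: z₁(K₁−1)(1+ψ₁(K₂−1)) + z₂(K₂−1)(1+ψ₁(K₁−1)) = 0
⇒ ψ₁ = [z₁(K₁−1)+z₂(K₂−1)] / [−(K₁−1)(K₂−1)] = 0.3010/1.3020 = 0.231
Drum-1 compositions:
  isopentane: x = 0.273, y = 0.782
  toluene: x = 0.727, y = 0.218
Drum-2 feed = drum-1 liquid: z₂ = (0.2734, 0.7266).
Drum 2:
Material balance + equilibrium reduce to Σ zᵢ(Kᵢ−1)/(1+ψ₂(Kᵢ−1)) = 0.
Feasibility: ΣzᵢKᵢ = 2.338, Σzᵢ/Kᵢ = 1.079 — both > 1, two phases present.
Binary case is linear: z₁(K₁−1)(1+ψ₂(K₂−1)) + z₂(K₂−1)(1+ψ₂(K₁−1)) = 0
⇒ ψ₂ = [z₁(K₁−1)+z₂(K₂−1)] / [−(K₁−1)(K₂−1)] = 1.3379/1.7070 = 0.784
  isopentane: x = 0.050, y = 0.335
  toluene: x = 0.950, y = 0.665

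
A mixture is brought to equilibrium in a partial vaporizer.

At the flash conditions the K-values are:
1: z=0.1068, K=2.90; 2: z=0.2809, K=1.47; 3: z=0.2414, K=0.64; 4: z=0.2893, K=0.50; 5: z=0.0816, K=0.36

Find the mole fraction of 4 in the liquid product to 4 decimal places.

Newton iteration, ψ⁰ = 0.47:
  ψ = 0.4700: g = -0.15305, g' = -0.3865 → ψ = 0.0740
  ψ = 0.0740: g = 0.01117, g' = -0.5021 → ψ = 0.0963
  ψ = 0.0963: g = 0.00021, g' = -0.4837 → ψ = 0.0967
Converged at ψ = 0.0967.
Compositions from xᵢ = zᵢ/(1+ψ(Kᵢ−1)), yᵢ = Kᵢxᵢ:
  1: x = 0.0902, y = 0.2616
  2: x = 0.2687, y = 0.3950
  3: x = 0.2501, y = 0.1601
  4: x = 0.3040, y = 0.1520
  5: x = 0.0870, y = 0.0313

x_4 = 0.3040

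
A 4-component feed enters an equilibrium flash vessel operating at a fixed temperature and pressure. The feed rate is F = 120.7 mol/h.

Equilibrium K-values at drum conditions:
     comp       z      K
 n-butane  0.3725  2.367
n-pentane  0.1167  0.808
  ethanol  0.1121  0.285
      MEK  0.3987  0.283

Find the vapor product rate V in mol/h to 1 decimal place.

V = 16.5 mol/h

Material balance + equilibrium reduce to Σ zᵢ(Kᵢ−1)/(1+β(Kᵢ−1)) = 0.
g(0) = ΣzᵢKᵢ − 1 = 0.1208 and g(1) = 1 − Σzᵢ/Kᵢ = -1.1040, so a root lies in (0, 1).
Newton–Raphson from β = 0.32:
  β = 0.3200: g = -0.14455, g' = -0.7833 → β = 0.1355
  β = 0.1355: g = 0.00127, g' = -0.8218 → β = 0.1370
Converged at β = 0.1370.
Then V = β·F = 0.1370·120.7 = 16.5 mol/h and L = F − V = 104.2 mol/h.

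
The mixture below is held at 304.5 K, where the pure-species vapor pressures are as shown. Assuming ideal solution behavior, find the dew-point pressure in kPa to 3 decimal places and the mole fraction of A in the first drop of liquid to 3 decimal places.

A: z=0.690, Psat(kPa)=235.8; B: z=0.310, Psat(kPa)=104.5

At the dew point ψ → 1, so Σzᵢ/Kᵢ = 1 with Kᵢ = Pᵢˢᵃᵗ/P ⇒ 1/P = Σzᵢ/Pᵢˢᵃᵗ.
1/P = 0.690/235.8 + 0.310/104.5 = 0.005893 ⇒ P = 169.701 kPa
xᵢ = zᵢP/Pᵢˢᵃᵗ ⇒ x_A = 0.690·169.701/235.8 = 0.497

Pdew = 169.701 kPa, x_A = 0.497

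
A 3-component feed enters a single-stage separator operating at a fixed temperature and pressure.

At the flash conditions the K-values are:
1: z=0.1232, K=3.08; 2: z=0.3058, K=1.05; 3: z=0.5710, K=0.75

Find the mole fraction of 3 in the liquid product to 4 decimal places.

x_3 = 0.6313

Rachford–Rice: g(ψ) = Σ zᵢ(Kᵢ−1)/(1+ψ(Kᵢ−1)) = 0.
Check two-phase: ΣzᵢKᵢ = 1.1288 > 1 and Σzᵢ/Kᵢ = 1.0926 > 1, so g(0) = 0.1288 > 0 and g(1) = -0.0926 < 0.
Iterate (Newton) starting at ψ = 0.36:
  ψ = 0.3600: g = 0.00468, g' = -0.2181 → ψ = 0.3815
  ψ = 0.3815: g = 0.00009, g' = -0.2101 → ψ = 0.3819
Converged at ψ = 0.3819.
Compositions from xᵢ = zᵢ/(1+ψ(Kᵢ−1)), yᵢ = Kᵢxᵢ:
  1: x = 0.0687, y = 0.2115
  2: x = 0.3001, y = 0.3151
  3: x = 0.6313, y = 0.4735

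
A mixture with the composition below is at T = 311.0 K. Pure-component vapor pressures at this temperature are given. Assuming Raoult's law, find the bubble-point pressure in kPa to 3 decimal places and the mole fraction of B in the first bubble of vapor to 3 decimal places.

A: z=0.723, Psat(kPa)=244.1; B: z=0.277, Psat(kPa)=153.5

Pbub = 219.004 kPa, y_B = 0.194

At the bubble point ψ → 0, so ΣzᵢKᵢ = 1 with Kᵢ = Pᵢˢᵃᵗ/P ⇒ P = ΣzᵢPᵢˢᵃᵗ.
P = 0.723·244.1 + 0.277·153.5 = 219.004 kPa
yᵢ = zᵢPᵢˢᵃᵗ/P ⇒ y_B = 0.277·153.5/219.004 = 0.194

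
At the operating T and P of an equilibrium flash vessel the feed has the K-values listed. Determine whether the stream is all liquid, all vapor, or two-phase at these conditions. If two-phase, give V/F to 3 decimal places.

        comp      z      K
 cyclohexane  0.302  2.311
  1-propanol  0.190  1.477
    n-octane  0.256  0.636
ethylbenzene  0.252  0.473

ΣzᵢKᵢ = 1.261; Σzᵢ/Kᵢ = 1.195.
Both exceed 1, so a two-phase solution exists.
Newton–Raphson from ψ = 0.61:
  ψ = 0.610: g = -0.0253, g' = -0.394 → ψ = 0.546
Converged at ψ = 0.546.

two-phase, V/F = 0.546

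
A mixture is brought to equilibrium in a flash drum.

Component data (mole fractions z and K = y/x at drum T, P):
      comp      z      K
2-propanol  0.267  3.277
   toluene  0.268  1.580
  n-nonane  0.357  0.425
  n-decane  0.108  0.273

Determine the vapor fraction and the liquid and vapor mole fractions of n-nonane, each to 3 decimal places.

Newton–Raphson from ψ = 0.5:
  ψ = 0.500: g = -0.0067, g' = -0.730 → ψ = 0.491
Converged at ψ = 0.491.
Compositions from xᵢ = zᵢ/(1+ψ(Kᵢ−1)), yᵢ = Kᵢxᵢ:
  2-propanol: x = 0.126, y = 0.413
  toluene: x = 0.209, y = 0.330
  n-nonane: x = 0.497, y = 0.211
  n-decane: x = 0.168, y = 0.046

ψ = 0.491, x_n-nonane = 0.497, y_n-nonane = 0.211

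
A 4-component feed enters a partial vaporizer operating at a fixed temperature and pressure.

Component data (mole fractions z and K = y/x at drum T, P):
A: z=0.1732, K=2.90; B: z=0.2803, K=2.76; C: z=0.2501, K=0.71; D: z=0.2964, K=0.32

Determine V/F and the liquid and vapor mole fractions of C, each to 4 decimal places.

Material balance + equilibrium reduce to Σ zᵢ(Kᵢ−1)/(1+V/F(Kᵢ−1)) = 0.
Feasibility: ΣzᵢKᵢ = 1.5483, Σzᵢ/Kᵢ = 1.4398 — both > 1, two phases present.
Iterate (Newton) starting at V/F = 0.45:
  V/F = 0.4500: g = 0.07886, g' = -0.7645 → V/F = 0.5532
  V/F = 0.5532: g = 0.00095, g' = -0.7535 → V/F = 0.5544
Converged at V/F = 0.5544.
Compositions from xᵢ = zᵢ/(1+V/F(Kᵢ−1)), yᵢ = Kᵢxᵢ:
  A: x = 0.0843, y = 0.2446
  B: x = 0.1419, y = 0.3916
  C: x = 0.2980, y = 0.2116
  D: x = 0.4758, y = 0.1522

V/F = 0.5544, x_C = 0.2980, y_C = 0.2116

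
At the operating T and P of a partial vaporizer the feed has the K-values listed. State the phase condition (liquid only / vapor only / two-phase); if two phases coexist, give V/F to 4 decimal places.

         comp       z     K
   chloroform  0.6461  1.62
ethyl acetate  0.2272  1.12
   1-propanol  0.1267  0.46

vapor only

ΣzᵢKᵢ = 1.3594; Σzᵢ/Kᵢ = 0.8771.
Since Σzᵢ/Kᵢ < 1 the mixture is above its dew point — single vapor phase.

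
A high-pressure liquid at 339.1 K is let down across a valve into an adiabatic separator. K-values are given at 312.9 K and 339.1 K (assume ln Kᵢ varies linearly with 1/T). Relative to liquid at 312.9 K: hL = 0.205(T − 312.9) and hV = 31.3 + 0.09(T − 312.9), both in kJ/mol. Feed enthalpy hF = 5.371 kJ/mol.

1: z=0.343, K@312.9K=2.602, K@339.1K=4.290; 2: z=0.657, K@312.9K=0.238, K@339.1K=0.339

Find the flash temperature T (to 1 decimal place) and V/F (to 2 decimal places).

Adiabatic flash: solve Rachford–Rice at each trial T, then check hF = ψ·hV(T) + (1−ψ)·hL(T).
  T = 312.9 K: K = (2.602, 0.238), RR gives ψ = 0.040, H_out = 1.253 kJ/mol
  T = 339.1 K: K = (4.290, 0.339), RR gives ψ = 0.319, H_out = 14.401 kJ/mol
  T = 326.0 K: K = (3.375, 0.286), RR gives ψ = 0.204, H_out = 8.757 kJ/mol
  T = 319.4 K: K = (2.968, 0.261), RR gives ψ = 0.130, H_out = 5.319 kJ/mol
  T = 322.7 K: K = (3.167, 0.274), RR gives ψ = 0.169, H_out = 7.107 kJ/mol
  T = 321.0 K: K = (3.064, 0.267), RR gives ψ = 0.150, H_out = 6.205 kJ/mol
Linear interpolation between T = 319.4 (H_out = 5.319) and T = 321.0 (H_out = 6.205) on hF = 5.371 gives T ≈ 319.5 K, at which ψ = 0.13.

T = 319.5 K, V/F = 0.13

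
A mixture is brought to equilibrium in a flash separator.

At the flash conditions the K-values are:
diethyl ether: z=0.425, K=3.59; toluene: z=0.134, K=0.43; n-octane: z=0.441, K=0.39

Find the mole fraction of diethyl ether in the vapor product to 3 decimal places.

Rachford–Rice: g(V/F) = Σ zᵢ(Kᵢ−1)/(1+V/F(Kᵢ−1)) = 0.
Feasibility: ΣzᵢKᵢ = 1.755, Σzᵢ/Kᵢ = 1.561 — both > 1, two phases present.
Newton–Raphson from V/F = 0.44:
  V/F = 0.440: g = 0.0448, g' = -1.007 → V/F = 0.485
Converged at V/F = 0.485.
Compositions from xᵢ = zᵢ/(1+V/F(Kᵢ−1)), yᵢ = Kᵢxᵢ:
  diethyl ether: x = 0.188, y = 0.676
  toluene: x = 0.185, y = 0.080
  n-octane: x = 0.626, y = 0.244

y_diethyl ether = 0.676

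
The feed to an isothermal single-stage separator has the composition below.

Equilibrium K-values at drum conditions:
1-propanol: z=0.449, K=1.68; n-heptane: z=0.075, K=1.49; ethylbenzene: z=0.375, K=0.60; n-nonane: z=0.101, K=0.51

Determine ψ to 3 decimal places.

ψ = 0.516

Rachford–Rice: g(ψ) = Σ zᵢ(Kᵢ−1)/(1+ψ(Kᵢ−1)) = 0.
Feasibility: ΣzᵢKᵢ = 1.143, Σzᵢ/Kᵢ = 1.141 — both > 1, two phases present.
Iterate (Newton) starting at ψ = 0.4:
  ψ = 0.400: g = 0.0306, g' = -0.263 → ψ = 0.516
Converged at ψ = 0.516.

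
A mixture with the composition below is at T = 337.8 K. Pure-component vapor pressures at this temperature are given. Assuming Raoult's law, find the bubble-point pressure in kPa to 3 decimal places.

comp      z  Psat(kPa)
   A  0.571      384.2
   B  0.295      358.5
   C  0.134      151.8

At the bubble point ψ → 0, so ΣzᵢKᵢ = 1 with Kᵢ = Pᵢˢᵃᵗ/P ⇒ P = ΣzᵢPᵢˢᵃᵗ.
P = 0.571·384.2 + 0.295·358.5 + 0.134·151.8 = 345.477 kPa

Pbub = 345.477 kPa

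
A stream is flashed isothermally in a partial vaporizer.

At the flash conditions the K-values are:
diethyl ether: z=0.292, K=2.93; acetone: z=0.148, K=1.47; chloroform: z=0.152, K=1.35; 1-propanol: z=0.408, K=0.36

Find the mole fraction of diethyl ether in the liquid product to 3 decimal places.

x_diethyl ether = 0.148

Let β = V/F and solve Σ zᵢ(Kᵢ−1)/(1+β(Kᵢ−1)) = 0.
g(0) = ΣzᵢKᵢ − 1 = 0.425 and g(1) = 1 − Σzᵢ/Kᵢ = -0.446, so a root lies in (0, 1).
Newton–Raphson from β = 0.62:
  β = 0.620: g = -0.0788, g' = -0.717 → β = 0.510
  β = 0.510: g = -0.0025, g' = -0.679 → β = 0.506
Converged at β = 0.506.
Compositions from xᵢ = zᵢ/(1+β(Kᵢ−1)), yᵢ = Kᵢxᵢ:
  diethyl ether: x = 0.148, y = 0.433
  acetone: x = 0.120, y = 0.176
  chloroform: x = 0.129, y = 0.174
  1-propanol: x = 0.604, y = 0.217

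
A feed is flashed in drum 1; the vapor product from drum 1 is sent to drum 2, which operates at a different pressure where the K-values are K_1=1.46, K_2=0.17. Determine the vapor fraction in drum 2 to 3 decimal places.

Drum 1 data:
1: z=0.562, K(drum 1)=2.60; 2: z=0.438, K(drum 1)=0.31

V/F (drum 2) = 0.473

Drum 1:
Material balance + equilibrium reduce to Σ zᵢ(Kᵢ−1)/(1+ψ₁(Kᵢ−1)) = 0.
Check two-phase: ΣzᵢKᵢ = 1.597 > 1 and Σzᵢ/Kᵢ = 1.629 > 1, so g(0) = 0.597 > 0 and g(1) = -0.629 < 0.
Binary case is linear: z₁(K₁−1)(1+ψ₁(K₂−1)) + z₂(K₂−1)(1+ψ₁(K₁−1)) = 0
⇒ ψ₁ = [z₁(K₁−1)+z₂(K₂−1)] / [−(K₁−1)(K₂−1)] = 0.5970/1.1040 = 0.541
Drum-1 compositions:
  1: x = 0.301, y = 0.783
  2: x = 0.699, y = 0.217
Drum-2 feed = drum-1 vapor: z₂ = (0.7834, 0.2166).
Drum 2:
Let ψ₂ = V/F and solve Σ zᵢ(Kᵢ−1)/(1+ψ₂(Kᵢ−1)) = 0.
Feasibility: ΣzᵢKᵢ = 1.181, Σzᵢ/Kᵢ = 1.811 — both > 1, two phases present.
Binary case is linear: z₁(K₁−1)(1+ψ₂(K₂−1)) + z₂(K₂−1)(1+ψ₂(K₁−1)) = 0
⇒ ψ₂ = [z₁(K₁−1)+z₂(K₂−1)] / [−(K₁−1)(K₂−1)] = 0.1806/0.3818 = 0.473
  1: x = 0.643, y = 0.939
  2: x = 0.357, y = 0.061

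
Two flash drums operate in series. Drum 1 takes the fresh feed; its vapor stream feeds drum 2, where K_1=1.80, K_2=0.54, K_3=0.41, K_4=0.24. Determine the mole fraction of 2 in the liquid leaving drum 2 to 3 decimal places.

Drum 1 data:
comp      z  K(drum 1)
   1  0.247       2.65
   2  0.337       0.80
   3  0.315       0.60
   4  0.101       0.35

Drum 1:
Material balance + equilibrium reduce to Σ zᵢ(Kᵢ−1)/(1+ψ₁(Kᵢ−1)) = 0.
Feasibility: ΣzᵢKᵢ = 1.149, Σzᵢ/Kᵢ = 1.328 — both > 1, two phases present.
Newton iteration, ψ₁⁰ = 0.5:
  ψ₁ = 0.500: g = -0.1063, g' = -0.391 → ψ₁ = 0.228
  ψ₁ = 0.228: g = 0.0098, g' = -0.490 → ψ₁ = 0.248
Converged at ψ₁ = 0.248.
Drum-1 compositions:
  1: x = 0.175, y = 0.464
  2: x = 0.355, y = 0.284
  3: x = 0.350, y = 0.210
  4: x = 0.120, y = 0.042
Drum-2 feed = drum-1 vapor: z₂ = (0.4643, 0.2837, 0.2098, 0.0422).
Drum 2:
Material balance + equilibrium reduce to Σ zᵢ(Kᵢ−1)/(1+ψ₂(Kᵢ−1)) = 0.
g(0) = ΣzᵢKᵢ − 1 = 0.085 and g(1) = 1 − Σzᵢ/Kᵢ = -0.471, so a root lies in (0, 1).
Newton–Raphson from ψ₂ = 0.5:
  ψ₂ = 0.500: g = -0.1314, g' = -0.463 → ψ₂ = 0.216
  ψ₂ = 0.216: g = -0.0085, g' = -0.421 → ψ₂ = 0.196
Converged at ψ₂ = 0.196.
  1: x = 0.401, y = 0.722
  2: x = 0.312, y = 0.168
  3: x = 0.237, y = 0.097
  4: x = 0.050, y = 0.012

x_2 (drum 2) = 0.312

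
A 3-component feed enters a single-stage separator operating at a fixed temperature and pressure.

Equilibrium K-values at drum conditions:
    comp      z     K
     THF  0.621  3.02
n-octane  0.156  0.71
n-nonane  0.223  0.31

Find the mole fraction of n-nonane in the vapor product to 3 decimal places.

y_n-nonane = 0.176

Rachford–Rice: g(β) = Σ zᵢ(Kᵢ−1)/(1+β(Kᵢ−1)) = 0.
Feasibility: ΣzᵢKᵢ = 2.055, Σzᵢ/Kᵢ = 1.145 — both > 1, two phases present.
Newton–Raphson from β = 0.5:
  β = 0.500: g = 0.3363, g' = -0.893 → β = 0.877
  β = 0.877: g = 0.0026, g' = -1.034 → β = 0.879
Converged at β = 0.879.
Compositions from xᵢ = zᵢ/(1+β(Kᵢ−1)), yᵢ = Kᵢxᵢ:
  THF: x = 0.224, y = 0.676
  n-octane: x = 0.209, y = 0.149
  n-nonane: x = 0.567, y = 0.176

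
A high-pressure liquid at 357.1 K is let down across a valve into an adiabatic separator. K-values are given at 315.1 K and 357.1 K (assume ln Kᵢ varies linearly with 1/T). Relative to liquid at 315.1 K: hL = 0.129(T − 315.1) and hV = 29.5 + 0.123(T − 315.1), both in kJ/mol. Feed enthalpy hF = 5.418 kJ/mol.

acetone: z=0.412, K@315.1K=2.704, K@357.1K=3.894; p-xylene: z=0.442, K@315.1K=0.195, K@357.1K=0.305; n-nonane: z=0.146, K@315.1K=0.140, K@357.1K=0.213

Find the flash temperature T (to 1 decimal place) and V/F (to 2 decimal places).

Adiabatic flash: solve Rachford–Rice at each trial T, then check hF = ψ·hV(T) + (1−ψ)·hL(T).
  T = 315.1 K: K = (2.704, 0.195, 0.140), RR gives ψ = 0.158, H_out = 4.665 kJ/mol
  T = 357.1 K: K = (3.894, 0.305, 0.213), RR gives ψ = 0.370, H_out = 16.243 kJ/mol
  T = 336.1 K: K = (3.282, 0.247, 0.175), RR gives ψ = 0.277, H_out = 10.837 kJ/mol
  T = 325.6 K: K = (2.988, 0.220, 0.157), RR gives ψ = 0.222, H_out = 7.895 kJ/mol
  T = 320.4 K: K = (2.846, 0.208, 0.149), RR gives ψ = 0.192, H_out = 6.340 kJ/mol
  T = 317.8 K: K = (2.776, 0.201, 0.144), RR gives ψ = 0.176, H_out = 5.531 kJ/mol
  T = 316.5 K: K = (2.741, 0.198, 0.142), RR gives ψ = 0.167, H_out = 5.117 kJ/mol
Linear interpolation between T = 316.5 (H_out = 5.117) and T = 317.8 (H_out = 5.531) on hF = 5.418 gives T ≈ 317.4 K, at which ψ = 0.17.

T = 317.4 K, V/F = 0.17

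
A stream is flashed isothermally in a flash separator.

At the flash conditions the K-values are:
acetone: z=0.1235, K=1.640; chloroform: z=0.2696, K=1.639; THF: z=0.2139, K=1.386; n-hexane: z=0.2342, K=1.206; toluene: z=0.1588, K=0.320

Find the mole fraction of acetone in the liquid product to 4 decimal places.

Material balance + equilibrium reduce to Σ zᵢ(Kᵢ−1)/(1+V/F(Kᵢ−1)) = 0.
Check two-phase: ΣzᵢKᵢ = 1.2741 > 1 and Σzᵢ/Kᵢ = 1.0846 > 1, so g(0) = 0.2741 > 0 and g(1) = -0.0846 < 0.
Iterate (Newton) starting at V/F = 0.5:
  V/F = 0.5000: g = 0.13978, g' = -0.2914 → V/F = 0.9797
  V/F = 0.9797: g = -0.06890, g' = -0.7434 → V/F = 0.8870
  V/F = 0.8870: g = -0.00944, g' = -0.5565 → V/F = 0.8700
  V/F = 0.8700: g = -0.00021, g' = -0.5317 → V/F = 0.8696
Converged at V/F = 0.8696.
Compositions from xᵢ = zᵢ/(1+V/F(Kᵢ−1)), yᵢ = Kᵢxᵢ:
  acetone: x = 0.0793, y = 0.1301
  chloroform: x = 0.1733, y = 0.2840
  THF: x = 0.1601, y = 0.2220
  n-hexane: x = 0.1986, y = 0.2395
  toluene: x = 0.3886, y = 0.1244

x_acetone = 0.0793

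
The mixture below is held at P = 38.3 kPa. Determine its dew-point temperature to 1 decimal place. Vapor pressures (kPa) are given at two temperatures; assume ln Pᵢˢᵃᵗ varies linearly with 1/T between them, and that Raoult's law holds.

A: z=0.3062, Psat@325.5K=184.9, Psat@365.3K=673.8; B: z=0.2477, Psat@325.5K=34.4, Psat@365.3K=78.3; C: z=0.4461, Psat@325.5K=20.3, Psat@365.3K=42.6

T = 333.2 K

Dew-point temperature: Σzᵢ·P/Pᵢˢᵃᵗ(T) = 1. Interpolate ln Pᵢˢᵃᵗ = aᵢ + bᵢ/T.
  T = 325.5 K: ΣzᵢP/Pᵢˢᵃᵗ = 1.1809
  T = 365.3 K: ΣzᵢP/Pᵢˢᵃᵗ = 0.5396
  T = 345.4 K: ΣzᵢP/Pᵢˢᵃᵗ = 0.7793
  T = 335.4 K: ΣzᵢP/Pᵢˢᵃᵗ = 0.9539
  T = 330.4 K: ΣzᵢP/Pᵢˢᵃᵗ = 1.0606
  T = 332.9 K: ΣzᵢP/Pᵢˢᵃᵗ = 1.0054
Interpolating between 332.9 K and 335.4 K gives T ≈ 333.2 K.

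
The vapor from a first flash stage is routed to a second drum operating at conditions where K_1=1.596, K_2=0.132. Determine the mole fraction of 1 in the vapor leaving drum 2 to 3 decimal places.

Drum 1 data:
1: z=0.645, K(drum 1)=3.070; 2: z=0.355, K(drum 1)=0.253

y_1 (drum 2) = 0.946

Drum 1:
Let ψ₁ = V/F and solve Σ zᵢ(Kᵢ−1)/(1+ψ₁(Kᵢ−1)) = 0.
g(0) = ΣzᵢKᵢ − 1 = 1.070 and g(1) = 1 − Σzᵢ/Kᵢ = -0.613, so a root lies in (0, 1).
Binary case is linear: z₁(K₁−1)(1+ψ₁(K₂−1)) + z₂(K₂−1)(1+ψ₁(K₁−1)) = 0
⇒ ψ₁ = [z₁(K₁−1)+z₂(K₂−1)] / [−(K₁−1)(K₂−1)] = 1.0700/1.5463 = 0.692
Drum-1 compositions:
  1: x = 0.265, y = 0.814
  2: x = 0.735, y = 0.186
Drum-2 feed = drum-1 vapor: z₂ = (0.8141, 0.1859).
Drum 2:
Material balance + equilibrium reduce to Σ zᵢ(Kᵢ−1)/(1+ψ₂(Kᵢ−1)) = 0.
Feasibility: ΣzᵢKᵢ = 1.324, Σzᵢ/Kᵢ = 1.918 — both > 1, two phases present.
Newton–Raphson from ψ₂ = 0.5:
  ψ₂ = 0.500: g = 0.0887, g' = -0.609 → ψ₂ = 0.646
  ψ₂ = 0.646: g = -0.0168, g' = -0.876 → ψ₂ = 0.627
  ψ₂ = 0.627: g = -0.0005, g' = -0.826 → ψ₂ = 0.626
Converged at ψ₂ = 0.626.
  1: x = 0.593, y = 0.946
  2: x = 0.407, y = 0.054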